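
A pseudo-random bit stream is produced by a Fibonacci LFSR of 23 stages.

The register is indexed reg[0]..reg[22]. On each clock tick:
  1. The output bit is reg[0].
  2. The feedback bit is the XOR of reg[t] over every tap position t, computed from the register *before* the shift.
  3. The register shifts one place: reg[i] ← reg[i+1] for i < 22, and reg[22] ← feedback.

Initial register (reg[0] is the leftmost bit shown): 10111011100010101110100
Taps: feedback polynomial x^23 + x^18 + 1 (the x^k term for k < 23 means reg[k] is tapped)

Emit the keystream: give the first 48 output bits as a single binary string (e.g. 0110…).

101110111000101011101000001101101010000011010110

tick  register→output (feedback)
  0  10111011100010101110100→1 (0)
  1  01110111000101011101000→0 (0)
  2  11101110001010111010000→1 (0)
  3  11011100010101110100000→1 (1)
  4  10111000101011101000001→1 (1)
  5  01110001010111010000011→0 (0)
  6  11100010101110100000110→1 (1)
  7  11000101011101000001101→1 (1)
  8  10001010111010000011011→1 (0)
  9  00010101110100000110110→0 (1)
 10  00101011101000001101101→0 (0)
 11  01010111010000011011010→0 (1)
 12  10101110100000110110101→1 (0)
 13  01011101000001101101010→0 (0)
 14  10111010000011011010100→1 (0)
 15  01110100000110110101000→0 (0)
 16  11101000001101101010000→1 (0)
 17  11010000011011010100000→1 (1)
 18  10100000110110101000001→1 (1)
 19  01000001101101010000011→0 (0)
 20  10000011011010100000110→1 (1)
 21  00000110110101000001101→0 (0)
 22  00001101101010000011010→0 (1)
 23  00011011010100000110101→0 (1)
 24  00110110101000001101011→0 (0)
 25  01101101010000011010110→0 (1)
 26  11011010100000110101101→1 (1)
 27  10110101000001101011011→1 (0)
 28  01101010000011010110110→0 (1)
 29  11010100000110101101101→1 (1)
 30  10101000001101011011011→1 (0)
 31  01010000011010110110110→0 (1)
 32  10100000110101101101101→1 (1)
 33  01000001101011011011011→0 (1)
 34  10000011010110110110111→1 (0)
 35  00000110101101101101110→0 (0)
 36  00001101011011011011100→0 (1)
 37  00011010110110110111001→0 (1)
 38  00110101101101101110011→0 (1)
 39  01101011011011011100111→0 (0)
 40  11010110110110111001110→1 (1)
 41  10101101101101110011101→1 (0)
 42  01011011011011100111010→0 (1)
 43  10110110110111001110101→1 (0)
 44  01101101101110011101010→0 (0)
 45  11011011011100111010100→1 (0)
 46  10110110111001110101000→1 (1)
 47  01101101110011101010001→0 (1)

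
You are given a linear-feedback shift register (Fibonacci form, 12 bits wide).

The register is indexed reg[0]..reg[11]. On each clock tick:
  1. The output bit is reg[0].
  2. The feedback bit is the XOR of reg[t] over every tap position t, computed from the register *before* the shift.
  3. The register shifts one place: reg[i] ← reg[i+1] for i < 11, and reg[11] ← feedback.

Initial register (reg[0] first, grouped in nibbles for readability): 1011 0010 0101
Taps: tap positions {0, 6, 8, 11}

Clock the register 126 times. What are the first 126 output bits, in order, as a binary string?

101100100101101010111000100000010001011000110011000101000011110001011010000010011110111010001000011101000001101100010111000101

tick  register→output (feedback)
  0  101100100101→1 (1)
  1  011001001011→0 (0)
  2  110010010110→1 (1)
  3  100100101101→1 (0)
  4  001001011010→0 (1)
  5  010010110101→0 (0)
  6  100101101010→1 (1)
  7  001011010101→0 (1)
  8  010110101011→0 (1)
  9  101101010111→1 (0)
 10  011010101110→0 (0)
 11  110101011100→1 (0)
 12  101010111000→1 (1)
 13  010101110001→0 (0)
 14  101011100010→1 (0)
 15  010111000100→0 (0)
 16  101110001000→1 (0)
 17  011100010000→0 (0)
 18  111000100000→1 (0)
 19  110001000000→1 (1)
 20  100010000001→1 (0)
 21  000100000010→0 (0)
 22  001000000100→0 (0)
 23  010000001000→0 (1)
 24  100000010001→1 (0)
 25  000000100010→0 (1)
 26  000001000101→0 (1)
 27  000010001011→0 (0)
 28  000100010110→0 (0)
 29  001000101100→0 (0)
 30  010001011000→0 (1)
 31  100010110001→1 (1)
 32  000101100011→0 (0)
 33  001011000110→0 (0)
 34  010110001100→0 (1)
 35  101100011001→1 (1)
 36  011000110011→0 (0)
 37  110001100110→1 (0)
 38  100011001100→1 (0)
 39  000110011000→0 (1)
 40  001100110001→0 (0)
 41  011001100010→0 (1)
 42  110011000101→1 (0)
 43  100110001010→1 (0)
 44  001100010100→0 (0)
 45  011000101000→0 (0)
 46  110001010000→1 (1)
 47  100010100001→1 (1)
 48  000101000011→0 (1)
 49  001010000111→0 (1)
 50  010100001111→0 (0)
 51  101000011110→1 (0)
 52  010000111100→0 (0)
 53  100001111000→1 (1)
 54  000011110001→0 (0)
 55  000111100010→0 (1)
 56  001111000101→0 (1)
 57  011110001011→0 (0)
 58  111100010110→1 (1)
 59  111000101101→1 (0)
 60  110001011010→1 (0)
 61  100010110100→1 (0)
 62  000101101000→0 (0)
 63  001011010000→0 (0)
 64  010110100000→0 (1)
 65  101101000001→1 (0)
 66  011010000010→0 (0)
 67  110100000100→1 (1)
 68  101000001001→1 (1)
 69  010000010011→0 (1)
 70  100000100111→1 (1)
 71  000001001111→0 (0)
 72  000010011110→0 (1)
 73  000100111101→0 (1)
 74  001001111011→0 (1)
 75  010011110111→0 (0)
 76  100111101110→1 (1)
 77  001111011101→0 (0)
 78  011110111010→0 (0)
 79  111101110100→1 (0)
 80  111011101000→1 (1)
 81  110111010001→1 (0)
 82  101110100010→1 (0)
 83  011101000100→0 (0)
 84  111010001000→1 (0)
 85  110100010000→1 (1)
 86  101000100001→1 (1)
 87  010001000011→0 (1)
 88  100010000111→1 (0)
 89  000100001110→0 (1)
 90  001000011101→0 (0)
 91  010000111010→0 (0)
 92  100001110100→1 (0)
 93  000011101000→0 (0)
 94  000111010000→0 (0)
 95  001110100000→0 (1)
 96  011101000001→0 (1)
 97  111010000011→1 (0)
 98  110100000110→1 (1)
 99  101000001101→1 (1)
100  010000011011→0 (0)
101  100000110110→1 (0)
102  000001101100→0 (0)
103  000011011000→0 (1)
104  000110110001→0 (0)
105  001101100010→0 (1)
106  011011000101→0 (1)
107  110110001011→1 (1)
108  101100010111→1 (0)
109  011000101110→0 (0)
110  110001011100→1 (0)
111  100010111000→1 (1)
112  000101110001→0 (0)
113  001011100010→0 (1)
114  010111000101→0 (1)
115  101110001011→1 (1)
116  011100010111→0 (1)
117  111000101111→1 (0)
118  110001011110→1 (0)
119  100010111100→1 (1)
120  000101111001→0 (1)
121  001011110011→0 (0)
122  010111100110→0 (1)
123  101111001101→1 (1)
124  011110011011→0 (0)
125  111100110110→1 (0)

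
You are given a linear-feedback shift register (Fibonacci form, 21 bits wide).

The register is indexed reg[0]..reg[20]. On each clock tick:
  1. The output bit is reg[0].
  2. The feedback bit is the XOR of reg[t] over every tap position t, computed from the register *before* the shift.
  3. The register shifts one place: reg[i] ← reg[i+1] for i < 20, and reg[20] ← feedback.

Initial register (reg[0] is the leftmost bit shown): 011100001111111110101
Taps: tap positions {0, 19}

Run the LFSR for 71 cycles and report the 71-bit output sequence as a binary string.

01110000111111111010100111111001100110111010011001011010010011101001011

step | reg (before) | out | fb
   0 | 011100001111111110101 | 0 | 0
   1 | 111000011111111101010 | 1 | 0
   2 | 110000111111111010100 | 1 | 1
   3 | 100001111111110101001 | 1 | 1
   4 | 000011111111101010011 | 0 | 1
   5 | 000111111111010100111 | 0 | 1
   6 | 001111111110101001111 | 0 | 1
   7 | 011111111101010011111 | 0 | 1
   8 | 111111111010100111111 | 1 | 0
   9 | 111111110101001111110 | 1 | 0
  10 | 111111101010011111100 | 1 | 1
  11 | 111111010100111111001 | 1 | 1
  12 | 111110101001111110011 | 1 | 0
  13 | 111101010011111100110 | 1 | 0
  14 | 111010100111111001100 | 1 | 1
  15 | 110101001111110011001 | 1 | 1
  16 | 101010011111100110011 | 1 | 0
  17 | 010100111111001100110 | 0 | 1
  18 | 101001111110011001101 | 1 | 1
  19 | 010011111100110011011 | 0 | 1
  20 | 100111111001100110111 | 1 | 0
  21 | 001111110011001101110 | 0 | 1
  22 | 011111100110011011101 | 0 | 0
  23 | 111111001100110111010 | 1 | 0
  24 | 111110011001101110100 | 1 | 1
  25 | 111100110011011101001 | 1 | 1
  26 | 111001100110111010011 | 1 | 0
  27 | 110011001101110100110 | 1 | 0
  28 | 100110011011101001100 | 1 | 1
  29 | 001100110111010011001 | 0 | 0
  30 | 011001101110100110010 | 0 | 1
  31 | 110011011101001100101 | 1 | 1
  32 | 100110111010011001011 | 1 | 0
  33 | 001101110100110010110 | 0 | 1
  34 | 011011101001100101101 | 0 | 0
  35 | 110111010011001011010 | 1 | 0
  36 | 101110100110010110100 | 1 | 1
  37 | 011101001100101101001 | 0 | 0
  38 | 111010011001011010010 | 1 | 0
  39 | 110100110010110100100 | 1 | 1
  40 | 101001100101101001001 | 1 | 1
  41 | 010011001011010010011 | 0 | 1
  42 | 100110010110100100111 | 1 | 0
  43 | 001100101101001001110 | 0 | 1
  44 | 011001011010010011101 | 0 | 0
  45 | 110010110100100111010 | 1 | 0
  46 | 100101101001001110100 | 1 | 1
  47 | 001011010010011101001 | 0 | 0
  48 | 010110100100111010010 | 0 | 1
  49 | 101101001001110100101 | 1 | 1
  50 | 011010010011101001011 | 0 | 1
  51 | 110100100111010010111 | 1 | 0
  52 | 101001001110100101110 | 1 | 0
  53 | 010010011101001011100 | 0 | 0
  54 | 100100111010010111000 | 1 | 1
  55 | 001001110100101110001 | 0 | 0
  56 | 010011101001011100010 | 0 | 1
  57 | 100111010010111000101 | 1 | 1
  58 | 001110100101110001011 | 0 | 1
  59 | 011101001011100010111 | 0 | 1
  60 | 111010010111000101111 | 1 | 0
  61 | 110100101110001011110 | 1 | 0
  62 | 101001011100010111100 | 1 | 1
  63 | 010010111000101111001 | 0 | 0
  64 | 100101110001011110010 | 1 | 0
  65 | 001011100010111100100 | 0 | 0
  66 | 010111000101111001000 | 0 | 0
  67 | 101110001011110010000 | 1 | 1
  68 | 011100010111100100001 | 0 | 0
  69 | 111000101111001000010 | 1 | 0
  70 | 110001011110010000100 | 1 | 1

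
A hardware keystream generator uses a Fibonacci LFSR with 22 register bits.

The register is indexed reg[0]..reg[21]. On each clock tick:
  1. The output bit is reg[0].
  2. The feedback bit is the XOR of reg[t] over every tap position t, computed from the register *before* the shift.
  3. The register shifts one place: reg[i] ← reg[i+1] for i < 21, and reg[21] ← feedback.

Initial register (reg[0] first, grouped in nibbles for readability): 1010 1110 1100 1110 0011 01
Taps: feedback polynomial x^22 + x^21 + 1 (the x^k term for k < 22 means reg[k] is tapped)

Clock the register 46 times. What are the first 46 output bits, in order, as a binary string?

tick  register→output (feedback)
  0  1010111011001110001101→1 (0)
  1  0101110110011100011010→0 (0)
  2  1011101100111000110100→1 (1)
  3  0111011001110001101001→0 (1)
  4  1110110011100011010011→1 (0)
  5  1101100111000110100110→1 (1)
  6  1011001110001101001101→1 (0)
  7  0110011100011010011010→0 (0)
  8  1100111000110100110100→1 (1)
  9  1001110001101001101001→1 (0)
 10  0011100011010011010010→0 (0)
 11  0111000110100110100100→0 (0)
 12  1110001101001101001000→1 (1)
 13  1100011010011010010001→1 (0)
 14  1000110100110100100010→1 (1)
 15  0001101001101001000101→0 (1)
 16  0011010011010010001011→0 (1)
 17  0110100110100100010111→0 (1)
 18  1101001101001000101111→1 (0)
 19  1010011010010001011110→1 (1)
 20  0100110100100010111101→0 (1)
 21  1001101001000101111011→1 (0)
 22  0011010010001011110110→0 (0)
 23  0110100100010111101100→0 (0)
 24  1101001000101111011000→1 (1)
 25  1010010001011110110001→1 (0)
 26  0100100010111101100010→0 (0)
 27  1001000101111011000100→1 (1)
 28  0010001011110110001001→0 (1)
 29  0100010111101100010011→0 (1)
 30  1000101111011000100111→1 (0)
 31  0001011110110001001110→0 (0)
 32  0010111101100010011100→0 (0)
 33  0101111011000100111000→0 (0)
 34  1011110110001001110000→1 (1)
 35  0111101100010011100001→0 (1)
 36  1111011000100111000011→1 (0)
 37  1110110001001110000110→1 (1)
 38  1101100010011100001101→1 (0)
 39  1011000100111000011010→1 (1)
 40  0110001001110000110101→0 (1)
 41  1100010011100001101011→1 (0)
 42  1000100111000011010110→1 (1)
 43  0001001110000110101101→0 (1)
 44  0010011100001101011011→0 (1)
 45  0100111000011010110111→0 (1)

1010111011001110001101001101001000101111011000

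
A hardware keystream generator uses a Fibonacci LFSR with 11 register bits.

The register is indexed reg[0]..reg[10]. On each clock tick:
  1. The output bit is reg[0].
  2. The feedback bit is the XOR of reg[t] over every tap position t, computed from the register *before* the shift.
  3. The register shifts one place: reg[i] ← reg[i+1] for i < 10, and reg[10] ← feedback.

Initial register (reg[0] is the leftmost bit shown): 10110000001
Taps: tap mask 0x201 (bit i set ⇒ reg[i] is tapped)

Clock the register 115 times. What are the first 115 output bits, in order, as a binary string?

1011000000111000000001101010101001000100010111110101110011011100101101100001001001010111101000100110111110100100110

step | reg (before) | out | fb
   0 | 10110000001 | 1 | 1
   1 | 01100000011 | 0 | 1
   2 | 11000000111 | 1 | 0
   3 | 10000001110 | 1 | 0
   4 | 00000011100 | 0 | 0
   5 | 00000111000 | 0 | 0
   6 | 00001110000 | 0 | 0
   7 | 00011100000 | 0 | 0
   8 | 00111000000 | 0 | 0
   9 | 01110000000 | 0 | 0
  10 | 11100000000 | 1 | 1
  11 | 11000000001 | 1 | 1
  12 | 10000000011 | 1 | 0
  13 | 00000000110 | 0 | 1
  14 | 00000001101 | 0 | 0
  15 | 00000011010 | 0 | 1
  16 | 00000110101 | 0 | 0
  17 | 00001101010 | 0 | 1
  18 | 00011010101 | 0 | 0
  19 | 00110101010 | 0 | 1
  20 | 01101010101 | 0 | 0
  21 | 11010101010 | 1 | 0
  22 | 10101010100 | 1 | 1
  23 | 01010101001 | 0 | 0
  24 | 10101010010 | 1 | 0
  25 | 01010100100 | 0 | 0
  26 | 10101001000 | 1 | 1
  27 | 01010010001 | 0 | 0
  28 | 10100100010 | 1 | 0
  29 | 01001000100 | 0 | 0
  30 | 10010001000 | 1 | 1
  31 | 00100010001 | 0 | 0
  32 | 01000100010 | 0 | 1
  33 | 10001000101 | 1 | 1
  34 | 00010001011 | 0 | 1
  35 | 00100010111 | 0 | 1
  36 | 01000101111 | 0 | 1
  37 | 10001011111 | 1 | 0
  38 | 00010111110 | 0 | 1
  39 | 00101111101 | 0 | 0
  40 | 01011111010 | 0 | 1
  41 | 10111110101 | 1 | 1
  42 | 01111101011 | 0 | 1
  43 | 11111010111 | 1 | 0
  44 | 11110101110 | 1 | 0
  45 | 11101011100 | 1 | 1
  46 | 11010111001 | 1 | 1
  47 | 10101110011 | 1 | 0
  48 | 01011100110 | 0 | 1
  49 | 10111001101 | 1 | 1
  50 | 01110011011 | 0 | 1
  51 | 11100110111 | 1 | 0
  52 | 11001101110 | 1 | 0
  53 | 10011011100 | 1 | 1
  54 | 00110111001 | 0 | 0
  55 | 01101110010 | 0 | 1
  56 | 11011100101 | 1 | 1
  57 | 10111001011 | 1 | 0
  58 | 01110010110 | 0 | 1
  59 | 11100101101 | 1 | 1
  60 | 11001011011 | 1 | 0
  61 | 10010110110 | 1 | 0
  62 | 00101101100 | 0 | 0
  63 | 01011011000 | 0 | 0
  64 | 10110110000 | 1 | 1
  65 | 01101100001 | 0 | 0
  66 | 11011000010 | 1 | 0
  67 | 10110000100 | 1 | 1
  68 | 01100001001 | 0 | 0
  69 | 11000010010 | 1 | 0
  70 | 10000100100 | 1 | 1
  71 | 00001001001 | 0 | 0
  72 | 00010010010 | 0 | 1
  73 | 00100100101 | 0 | 0
  74 | 01001001010 | 0 | 1
  75 | 10010010101 | 1 | 1
  76 | 00100101011 | 0 | 1
  77 | 01001010111 | 0 | 1
  78 | 10010101111 | 1 | 0
  79 | 00101011110 | 0 | 1
  80 | 01010111101 | 0 | 0
  81 | 10101111010 | 1 | 0
  82 | 01011110100 | 0 | 0
  83 | 10111101000 | 1 | 1
  84 | 01111010001 | 0 | 0
  85 | 11110100010 | 1 | 0
  86 | 11101000100 | 1 | 1
  87 | 11010001001 | 1 | 1
  88 | 10100010011 | 1 | 0
  89 | 01000100110 | 0 | 1
  90 | 10001001101 | 1 | 1
  91 | 00010011011 | 0 | 1
  92 | 00100110111 | 0 | 1
  93 | 01001101111 | 0 | 1
  94 | 10011011111 | 1 | 0
  95 | 00110111110 | 0 | 1
  96 | 01101111101 | 0 | 0
  97 | 11011111010 | 1 | 0
  98 | 10111110100 | 1 | 1
  99 | 01111101001 | 0 | 0
 100 | 11111010010 | 1 | 0
 101 | 11110100100 | 1 | 1
 102 | 11101001001 | 1 | 1
 103 | 11010010011 | 1 | 0
 104 | 10100100110 | 1 | 0
 105 | 01001001100 | 0 | 0
 106 | 10010011000 | 1 | 1
 107 | 00100110001 | 0 | 0
 108 | 01001100010 | 0 | 1
 109 | 10011000101 | 1 | 1
 110 | 00110001011 | 0 | 1
 111 | 01100010111 | 0 | 1
 112 | 11000101111 | 1 | 0
 113 | 10001011110 | 1 | 0
 114 | 00010111100 | 0 | 0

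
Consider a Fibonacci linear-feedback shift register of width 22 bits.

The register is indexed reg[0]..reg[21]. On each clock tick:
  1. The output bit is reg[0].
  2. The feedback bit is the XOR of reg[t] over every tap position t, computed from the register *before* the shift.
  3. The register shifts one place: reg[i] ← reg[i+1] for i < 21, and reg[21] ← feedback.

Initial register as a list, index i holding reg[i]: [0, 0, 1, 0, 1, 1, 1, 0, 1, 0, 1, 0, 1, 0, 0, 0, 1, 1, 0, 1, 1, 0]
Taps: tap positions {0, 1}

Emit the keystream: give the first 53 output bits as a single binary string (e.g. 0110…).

step | reg (before) | out | fb
   0 | 0010111010101000110110 | 0 | 0
   1 | 0101110101010001101100 | 0 | 1
   2 | 1011101010100011011001 | 1 | 1
   3 | 0111010101000110110011 | 0 | 1
   4 | 1110101010001101100111 | 1 | 0
   5 | 1101010100011011001110 | 1 | 0
   6 | 1010101000110110011100 | 1 | 1
   7 | 0101010001101100111001 | 0 | 1
   8 | 1010100011011001110011 | 1 | 1
   9 | 0101000110110011100111 | 0 | 1
  10 | 1010001101100111001111 | 1 | 1
  11 | 0100011011001110011111 | 0 | 1
  12 | 1000110110011100111111 | 1 | 1
  13 | 0001101100111001111111 | 0 | 0
  14 | 0011011001110011111110 | 0 | 0
  15 | 0110110011100111111100 | 0 | 1
  16 | 1101100111001111111001 | 1 | 0
  17 | 1011001110011111110010 | 1 | 1
  18 | 0110011100111111100101 | 0 | 1
  19 | 1100111001111111001011 | 1 | 0
  20 | 1001110011111110010110 | 1 | 1
  21 | 0011100111111100101101 | 0 | 0
  22 | 0111001111111001011010 | 0 | 1
  23 | 1110011111110010110101 | 1 | 0
  24 | 1100111111100101101010 | 1 | 0
  25 | 1001111111001011010100 | 1 | 1
  26 | 0011111110010110101001 | 0 | 0
  27 | 0111111100101101010010 | 0 | 1
  28 | 1111111001011010100101 | 1 | 0
  29 | 1111110010110101001010 | 1 | 0
  30 | 1111100101101010010100 | 1 | 0
  31 | 1111001011010100101000 | 1 | 0
  32 | 1110010110101001010000 | 1 | 0
  33 | 1100101101010010100000 | 1 | 0
  34 | 1001011010100101000000 | 1 | 1
  35 | 0010110101001010000001 | 0 | 0
  36 | 0101101010010100000010 | 0 | 1
  37 | 1011010100101000000101 | 1 | 1
  38 | 0110101001010000001011 | 0 | 1
  39 | 1101010010100000010111 | 1 | 0
  40 | 1010100101000000101110 | 1 | 1
  41 | 0101001010000001011101 | 0 | 1
  42 | 1010010100000010111011 | 1 | 1
  43 | 0100101000000101110111 | 0 | 1
  44 | 1001010000001011101111 | 1 | 1
  45 | 0010100000010111011111 | 0 | 0
  46 | 0101000000101110111110 | 0 | 1
  47 | 1010000001011101111101 | 1 | 1
  48 | 0100000010111011111011 | 0 | 1
  49 | 1000000101110111110111 | 1 | 1
  50 | 0000001011101111101111 | 0 | 0
  51 | 0000010111011111011110 | 0 | 0
  52 | 0000101110111110111100 | 0 | 0

00101110101010001101100111001111111001011010100101000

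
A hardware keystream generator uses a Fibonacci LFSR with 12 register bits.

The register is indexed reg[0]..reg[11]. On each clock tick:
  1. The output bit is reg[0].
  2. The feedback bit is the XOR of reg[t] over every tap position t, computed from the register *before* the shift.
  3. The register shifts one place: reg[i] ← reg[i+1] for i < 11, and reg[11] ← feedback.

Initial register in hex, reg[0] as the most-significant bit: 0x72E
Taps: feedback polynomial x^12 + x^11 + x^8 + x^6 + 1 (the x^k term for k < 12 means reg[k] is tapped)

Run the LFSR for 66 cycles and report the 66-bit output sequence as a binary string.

k : reg_k → out_k, fb_k
0: 011100101110 → 0, fb=0
1: 111001011100 → 1, fb=0
2: 110010111000 → 1, fb=1
3: 100101110001 → 1, fb=1
4: 001011100011 → 0, fb=0
5: 010111000110 → 0, fb=0
6: 101110001100 → 1, fb=0
7: 011100011000 → 0, fb=1
8: 111000110001 → 1, fb=1
9: 110001100011 → 1, fb=1
10: 100011000111 → 1, fb=0
11: 000110001110 → 0, fb=1
12: 001100011101 → 0, fb=0
13: 011000111010 → 0, fb=0
14: 110001110100 → 1, fb=0
15: 100011101000 → 1, fb=1
16: 000111010001 → 0, fb=1
17: 001110100011 → 0, fb=0
18: 011101000110 → 0, fb=0
19: 111010001100 → 1, fb=0
20: 110100011000 → 1, fb=0
21: 101000110000 → 1, fb=0
22: 010001100000 → 0, fb=1
23: 100011000001 → 1, fb=0
24: 000110000010 → 0, fb=0
25: 001100000100 → 0, fb=0
26: 011000001000 → 0, fb=1
27: 110000010001 → 1, fb=0
28: 100000100010 → 1, fb=0
29: 000001000100 → 0, fb=0
30: 000010001000 → 0, fb=1
31: 000100010001 → 0, fb=1
32: 001000100011 → 0, fb=0
33: 010001000110 → 0, fb=0
34: 100010001100 → 1, fb=0
35: 000100011000 → 0, fb=1
36: 001000110001 → 0, fb=0
37: 010001100010 → 0, fb=1
38: 100011000101 → 1, fb=0
39: 000110001010 → 0, fb=1
40: 001100010101 → 0, fb=1
41: 011000101011 → 0, fb=1
42: 110001010111 → 1, fb=0
43: 100010101110 → 1, fb=1
44: 000101011101 → 0, fb=0
45: 001010111010 → 0, fb=0
46: 010101110100 → 0, fb=1
47: 101011101001 → 1, fb=0
48: 010111010010 → 0, fb=0
49: 101110100100 → 1, fb=0
50: 011101001000 → 0, fb=1
51: 111010010001 → 1, fb=0
52: 110100100010 → 1, fb=0
53: 101001000100 → 1, fb=1
54: 010010001001 → 0, fb=0
55: 100100010010 → 1, fb=1
56: 001000100101 → 0, fb=0
57: 010001001010 → 0, fb=1
58: 100010010101 → 1, fb=0
59: 000100101010 → 0, fb=0
60: 001001010100 → 0, fb=0
61: 010010101000 → 0, fb=0
62: 100101010000 → 1, fb=1
63: 001010100001 → 0, fb=0
64: 010101000010 → 0, fb=0
65: 101010000100 → 1, fb=1

011100101110001100011101000110000010001000110001010111010010001001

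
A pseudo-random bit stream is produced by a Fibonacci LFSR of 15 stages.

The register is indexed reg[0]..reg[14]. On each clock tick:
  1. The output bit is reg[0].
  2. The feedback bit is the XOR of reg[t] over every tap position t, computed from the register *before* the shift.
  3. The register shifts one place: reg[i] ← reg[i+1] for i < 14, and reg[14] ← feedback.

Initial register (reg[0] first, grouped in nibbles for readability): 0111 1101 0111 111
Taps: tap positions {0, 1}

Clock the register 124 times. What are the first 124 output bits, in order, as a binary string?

0111110101111111000011110000001000100010000011001100110000101010101010001111111111110010000000000010110000000000111010000000

k : reg_k → out_k, fb_k
0: 011111010111111 → 0, fb=1
1: 111110101111111 → 1, fb=0
2: 111101011111110 → 1, fb=0
3: 111010111111100 → 1, fb=0
4: 110101111111000 → 1, fb=0
5: 101011111110000 → 1, fb=1
6: 010111111100001 → 0, fb=1
7: 101111111000011 → 1, fb=1
8: 011111110000111 → 0, fb=1
9: 111111100001111 → 1, fb=0
10: 111111000011110 → 1, fb=0
11: 111110000111100 → 1, fb=0
12: 111100001111000 → 1, fb=0
13: 111000011110000 → 1, fb=0
14: 110000111100000 → 1, fb=0
15: 100001111000000 → 1, fb=1
16: 000011110000001 → 0, fb=0
17: 000111100000010 → 0, fb=0
18: 001111000000100 → 0, fb=0
19: 011110000001000 → 0, fb=1
20: 111100000010001 → 1, fb=0
21: 111000000100010 → 1, fb=0
22: 110000001000100 → 1, fb=0
23: 100000010001000 → 1, fb=1
24: 000000100010001 → 0, fb=0
25: 000001000100010 → 0, fb=0
26: 000010001000100 → 0, fb=0
27: 000100010001000 → 0, fb=0
28: 001000100010000 → 0, fb=0
29: 010001000100000 → 0, fb=1
30: 100010001000001 → 1, fb=1
31: 000100010000011 → 0, fb=0
32: 001000100000110 → 0, fb=0
33: 010001000001100 → 0, fb=1
34: 100010000011001 → 1, fb=1
35: 000100000110011 → 0, fb=0
36: 001000001100110 → 0, fb=0
37: 010000011001100 → 0, fb=1
38: 100000110011001 → 1, fb=1
39: 000001100110011 → 0, fb=0
40: 000011001100110 → 0, fb=0
41: 000110011001100 → 0, fb=0
42: 001100110011000 → 0, fb=0
43: 011001100110000 → 0, fb=1
44: 110011001100001 → 1, fb=0
45: 100110011000010 → 1, fb=1
46: 001100110000101 → 0, fb=0
47: 011001100001010 → 0, fb=1
48: 110011000010101 → 1, fb=0
49: 100110000101010 → 1, fb=1
50: 001100001010101 → 0, fb=0
51: 011000010101010 → 0, fb=1
52: 110000101010101 → 1, fb=0
53: 100001010101010 → 1, fb=1
54: 000010101010101 → 0, fb=0
55: 000101010101010 → 0, fb=0
56: 001010101010100 → 0, fb=0
57: 010101010101000 → 0, fb=1
58: 101010101010001 → 1, fb=1
59: 010101010100011 → 0, fb=1
60: 101010101000111 → 1, fb=1
61: 010101010001111 → 0, fb=1
62: 101010100011111 → 1, fb=1
63: 010101000111111 → 0, fb=1
64: 101010001111111 → 1, fb=1
65: 010100011111111 → 0, fb=1
66: 101000111111111 → 1, fb=1
67: 010001111111111 → 0, fb=1
68: 100011111111111 → 1, fb=1
69: 000111111111111 → 0, fb=0
70: 001111111111110 → 0, fb=0
71: 011111111111100 → 0, fb=1
72: 111111111111001 → 1, fb=0
73: 111111111110010 → 1, fb=0
74: 111111111100100 → 1, fb=0
75: 111111111001000 → 1, fb=0
76: 111111110010000 → 1, fb=0
77: 111111100100000 → 1, fb=0
78: 111111001000000 → 1, fb=0
79: 111110010000000 → 1, fb=0
80: 111100100000000 → 1, fb=0
81: 111001000000000 → 1, fb=0
82: 110010000000000 → 1, fb=0
83: 100100000000000 → 1, fb=1
84: 001000000000001 → 0, fb=0
85: 010000000000010 → 0, fb=1
86: 100000000000101 → 1, fb=1
87: 000000000001011 → 0, fb=0
88: 000000000010110 → 0, fb=0
89: 000000000101100 → 0, fb=0
90: 000000001011000 → 0, fb=0
91: 000000010110000 → 0, fb=0
92: 000000101100000 → 0, fb=0
93: 000001011000000 → 0, fb=0
94: 000010110000000 → 0, fb=0
95: 000101100000000 → 0, fb=0
96: 001011000000000 → 0, fb=0
97: 010110000000000 → 0, fb=1
98: 101100000000001 → 1, fb=1
99: 011000000000011 → 0, fb=1
100: 110000000000111 → 1, fb=0
101: 100000000001110 → 1, fb=1
102: 000000000011101 → 0, fb=0
103: 000000000111010 → 0, fb=0
104: 000000001110100 → 0, fb=0
105: 000000011101000 → 0, fb=0
106: 000000111010000 → 0, fb=0
107: 000001110100000 → 0, fb=0
108: 000011101000000 → 0, fb=0
109: 000111010000000 → 0, fb=0
110: 001110100000000 → 0, fb=0
111: 011101000000000 → 0, fb=1
112: 111010000000001 → 1, fb=0
113: 110100000000010 → 1, fb=0
114: 101000000000100 → 1, fb=1
115: 010000000001001 → 0, fb=1
116: 100000000010011 → 1, fb=1
117: 000000000100111 → 0, fb=0
118: 000000001001110 → 0, fb=0
119: 000000010011100 → 0, fb=0
120: 000000100111000 → 0, fb=0
121: 000001001110000 → 0, fb=0
122: 000010011100000 → 0, fb=0
123: 000100111000000 → 0, fb=0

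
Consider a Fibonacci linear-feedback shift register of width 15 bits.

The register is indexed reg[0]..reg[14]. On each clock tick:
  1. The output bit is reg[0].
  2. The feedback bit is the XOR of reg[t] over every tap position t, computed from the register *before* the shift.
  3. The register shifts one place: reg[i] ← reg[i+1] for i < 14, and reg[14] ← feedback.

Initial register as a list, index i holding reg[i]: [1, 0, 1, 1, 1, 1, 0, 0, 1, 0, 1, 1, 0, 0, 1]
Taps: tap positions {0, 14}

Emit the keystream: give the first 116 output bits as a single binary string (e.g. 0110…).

tick  register→output (feedback)
  0  101111001011001→1 (0)
  1  011110010110010→0 (0)
  2  111100101100100→1 (1)
  3  111001011001001→1 (0)
  4  110010110010010→1 (1)
  5  100101100100101→1 (0)
  6  001011001001010→0 (0)
  7  010110010010100→0 (0)
  8  101100100101000→1 (1)
  9  011001001010001→0 (1)
 10  110010010100011→1 (0)
 11  100100101000110→1 (1)
 12  001001010001101→0 (1)
 13  010010100011011→0 (1)
 14  100101000110111→1 (0)
 15  001010001101110→0 (0)
 16  010100011011100→0 (0)
 17  101000110111000→1 (1)
 18  010001101110001→0 (1)
 19  100011011100011→1 (0)
 20  000110111000110→0 (0)
 21  001101110001100→0 (0)
 22  011011100011000→0 (0)
 23  110111000110000→1 (1)
 24  101110001100001→1 (0)
 25  011100011000010→0 (0)
 26  111000110000100→1 (1)
 27  110001100001001→1 (0)
 28  100011000010010→1 (1)
 29  000110000100101→0 (1)
 30  001100001001011→0 (1)
 31  011000010010111→0 (1)
 32  110000100101111→1 (0)
 33  100001001011110→1 (1)
 34  000010010111101→0 (1)
 35  000100101111011→0 (1)
 36  001001011110111→0 (1)
 37  010010111101111→0 (1)
 38  100101111011111→1 (0)
 39  001011110111110→0 (0)
 40  010111101111100→0 (0)
 41  101111011111000→1 (1)
 42  011110111110001→0 (1)
 43  111101111100011→1 (0)
 44  111011111000110→1 (1)
 45  110111110001101→1 (0)
 46  101111100011010→1 (1)
 47  011111000110101→0 (1)
 48  111110001101011→1 (0)
 49  111100011010110→1 (1)
 50  111000110101101→1 (0)
 51  110001101011010→1 (1)
 52  100011010110101→1 (0)
 53  000110101101010→0 (0)
 54  001101011010100→0 (0)
 55  011010110101000→0 (0)
 56  110101101010000→1 (1)
 57  101011010100001→1 (0)
 58  010110101000010→0 (0)
 59  101101010000100→1 (1)
 60  011010100001001→0 (1)
 61  110101000010011→1 (0)
 62  101010000100110→1 (1)
 63  010100001001101→0 (1)
 64  101000010011011→1 (0)
 65  010000100110110→0 (0)
 66  100001001101100→1 (1)
 67  000010011011001→0 (1)
 68  000100110110011→0 (1)
 69  001001101100111→0 (1)
 70  010011011001111→0 (1)
 71  100110110011111→1 (0)
 72  001101100111110→0 (0)
 73  011011001111100→0 (0)
 74  110110011111000→1 (1)
 75  101100111110001→1 (0)
 76  011001111100010→0 (0)
 77  110011111000100→1 (1)
 78  100111110001001→1 (0)
 79  001111100010010→0 (0)
 80  011111000100100→0 (0)
 81  111110001001000→1 (1)
 82  111100010010001→1 (0)
 83  111000100100010→1 (1)
 84  110001001000101→1 (0)
 85  100010010001010→1 (1)
 86  000100100010101→0 (1)
 87  001001000101011→0 (1)
 88  010010001010111→0 (1)
 89  100100010101111→1 (0)
 90  001000101011110→0 (0)
 91  010001010111100→0 (0)
 92  100010101111000→1 (1)
 93  000101011110001→0 (1)
 94  001010111100011→0 (1)
 95  010101111000111→0 (1)
 96  101011110001111→1 (0)
 97  010111100011110→0 (0)
 98  101111000111100→1 (1)
 99  011110001111001→0 (1)
100  111100011110011→1 (0)
101  111000111100110→1 (1)
102  110001111001101→1 (0)
103  100011110011010→1 (1)
104  000111100110101→0 (1)
105  001111001101011→0 (1)
106  011110011010111→0 (1)
107  111100110101111→1 (0)
108  111001101011110→1 (1)
109  110011010111101→1 (0)
110  100110101111010→1 (1)
111  001101011110101→0 (1)
112  011010111101011→0 (1)
113  110101111010111→1 (0)
114  101011110101110→1 (1)
115  010111101011101→0 (1)

10111100101100100101000110111000110000100101111011111000110101101010000100110110011111000100100010101111000111100110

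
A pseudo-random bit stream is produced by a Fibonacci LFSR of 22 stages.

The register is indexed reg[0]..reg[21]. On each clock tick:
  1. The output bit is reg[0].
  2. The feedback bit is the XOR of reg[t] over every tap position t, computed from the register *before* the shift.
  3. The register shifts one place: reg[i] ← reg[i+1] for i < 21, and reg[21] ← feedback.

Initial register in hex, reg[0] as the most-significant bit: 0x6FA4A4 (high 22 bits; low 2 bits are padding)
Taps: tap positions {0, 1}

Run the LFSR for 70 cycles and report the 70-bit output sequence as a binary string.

step | reg (before) | out | fb
   0 | 0110111110100100101001 | 0 | 1
   1 | 1101111101001001010011 | 1 | 0
   2 | 1011111010010010100110 | 1 | 1
   3 | 0111110100100101001101 | 0 | 1
   4 | 1111101001001010011011 | 1 | 0
   5 | 1111010010010100110110 | 1 | 0
   6 | 1110100100101001101100 | 1 | 0
   7 | 1101001001010011011000 | 1 | 0
   8 | 1010010010100110110000 | 1 | 1
   9 | 0100100101001101100001 | 0 | 1
  10 | 1001001010011011000011 | 1 | 1
  11 | 0010010100110110000111 | 0 | 0
  12 | 0100101001101100001110 | 0 | 1
  13 | 1001010011011000011101 | 1 | 1
  14 | 0010100110110000111011 | 0 | 0
  15 | 0101001101100001110110 | 0 | 1
  16 | 1010011011000011101101 | 1 | 1
  17 | 0100110110000111011011 | 0 | 1
  18 | 1001101100001110110111 | 1 | 1
  19 | 0011011000011101101111 | 0 | 0
  20 | 0110110000111011011110 | 0 | 1
  21 | 1101100001110110111101 | 1 | 0
  22 | 1011000011101101111010 | 1 | 1
  23 | 0110000111011011110101 | 0 | 1
  24 | 1100001110110111101011 | 1 | 0
  25 | 1000011101101111010110 | 1 | 1
  26 | 0000111011011110101101 | 0 | 0
  27 | 0001110110111101011010 | 0 | 0
  28 | 0011101101111010110100 | 0 | 0
  29 | 0111011011110101101000 | 0 | 1
  30 | 1110110111101011010001 | 1 | 0
  31 | 1101101111010110100010 | 1 | 0
  32 | 1011011110101101000100 | 1 | 1
  33 | 0110111101011010001001 | 0 | 1
  34 | 1101111010110100010011 | 1 | 0
  35 | 1011110101101000100110 | 1 | 1
  36 | 0111101011010001001101 | 0 | 1
  37 | 1111010110100010011011 | 1 | 0
  38 | 1110101101000100110110 | 1 | 0
  39 | 1101011010001001101100 | 1 | 0
  40 | 1010110100010011011000 | 1 | 1
  41 | 0101101000100110110001 | 0 | 1
  42 | 1011010001001101100011 | 1 | 1
  43 | 0110100010011011000111 | 0 | 1
  44 | 1101000100110110001111 | 1 | 0
  45 | 1010001001101100011110 | 1 | 1
  46 | 0100010011011000111101 | 0 | 1
  47 | 1000100110110001111011 | 1 | 1
  48 | 0001001101100011110111 | 0 | 0
  49 | 0010011011000111101110 | 0 | 0
  50 | 0100110110001111011100 | 0 | 1
  51 | 1001101100011110111001 | 1 | 1
  52 | 0011011000111101110011 | 0 | 0
  53 | 0110110001111011100110 | 0 | 1
  54 | 1101100011110111001101 | 1 | 0
  55 | 1011000111101110011010 | 1 | 1
  56 | 0110001111011100110101 | 0 | 1
  57 | 1100011110111001101011 | 1 | 0
  58 | 1000111101110011010110 | 1 | 1
  59 | 0001111011100110101101 | 0 | 0
  60 | 0011110111001101011010 | 0 | 0
  61 | 0111101110011010110100 | 0 | 1
  62 | 1111011100110101101001 | 1 | 0
  63 | 1110111001101011010010 | 1 | 0
  64 | 1101110011010110100100 | 1 | 0
  65 | 1011100110101101001000 | 1 | 1
  66 | 0111001101011010010001 | 0 | 1
  67 | 1110011010110100100011 | 1 | 0
  68 | 1100110101101001000110 | 1 | 0
  69 | 1001101011010010001100 | 1 | 1

0110111110100100101001101100001110110111101011010001001101100011110111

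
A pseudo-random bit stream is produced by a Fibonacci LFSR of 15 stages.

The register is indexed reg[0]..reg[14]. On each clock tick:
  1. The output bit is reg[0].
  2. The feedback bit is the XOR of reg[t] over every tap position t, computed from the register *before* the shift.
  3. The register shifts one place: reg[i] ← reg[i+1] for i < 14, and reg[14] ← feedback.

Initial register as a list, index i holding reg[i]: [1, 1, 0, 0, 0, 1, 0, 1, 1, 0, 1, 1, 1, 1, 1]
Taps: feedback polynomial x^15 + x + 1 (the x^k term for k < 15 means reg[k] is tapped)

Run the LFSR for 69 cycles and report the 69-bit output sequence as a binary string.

tick  register→output (feedback)
  0  110001011011111→1 (0)
  1  100010110111110→1 (1)
  2  000101101111101→0 (0)
  3  001011011111010→0 (0)
  4  010110111110100→0 (1)
  5  101101111101001→1 (1)
  6  011011111010011→0 (1)
  7  110111110100111→1 (0)
  8  101111101001110→1 (1)
  9  011111010011101→0 (1)
 10  111110100111011→1 (0)
 11  111101001110110→1 (0)
 12  111010011101100→1 (0)
 13  110100111011000→1 (0)
 14  101001110110000→1 (1)
 15  010011101100001→0 (1)
 16  100111011000011→1 (1)
 17  001110110000111→0 (0)
 18  011101100001110→0 (1)
 19  111011000011101→1 (0)
 20  110110000111010→1 (0)
 21  101100001110100→1 (1)
 22  011000011101001→0 (1)
 23  110000111010011→1 (0)
 24  100001110100110→1 (1)
 25  000011101001101→0 (0)
 26  000111010011010→0 (0)
 27  001110100110100→0 (0)
 28  011101001101000→0 (1)
 29  111010011010001→1 (0)
 30  110100110100010→1 (0)
 31  101001101000100→1 (1)
 32  010011010001001→0 (1)
 33  100110100010011→1 (1)
 34  001101000100111→0 (0)
 35  011010001001110→0 (1)
 36  110100010011101→1 (0)
 37  101000100111010→1 (1)
 38  010001001110101→0 (1)
 39  100010011101011→1 (1)
 40  000100111010111→0 (0)
 41  001001110101110→0 (0)
 42  010011101011100→0 (1)
 43  100111010111001→1 (1)
 44  001110101110011→0 (0)
 45  011101011100110→0 (1)
 46  111010111001101→1 (0)
 47  110101110011010→1 (0)
 48  101011100110100→1 (1)
 49  010111001101001→0 (1)
 50  101110011010011→1 (1)
 51  011100110100111→0 (1)
 52  111001101001111→1 (0)
 53  110011010011110→1 (0)
 54  100110100111100→1 (1)
 55  001101001111001→0 (0)
 56  011010011110010→0 (1)
 57  110100111100101→1 (0)
 58  101001111001010→1 (1)
 59  010011110010101→0 (1)
 60  100111100101011→1 (1)
 61  001111001010111→0 (0)
 62  011110010101110→0 (1)
 63  111100101011101→1 (0)
 64  111001010111010→1 (0)
 65  110010101110100→1 (0)
 66  100101011101000→1 (1)
 67  001010111010001→0 (0)
 68  010101110100010→0 (1)

110001011011111010011101100001110100110100010011101011100110100111100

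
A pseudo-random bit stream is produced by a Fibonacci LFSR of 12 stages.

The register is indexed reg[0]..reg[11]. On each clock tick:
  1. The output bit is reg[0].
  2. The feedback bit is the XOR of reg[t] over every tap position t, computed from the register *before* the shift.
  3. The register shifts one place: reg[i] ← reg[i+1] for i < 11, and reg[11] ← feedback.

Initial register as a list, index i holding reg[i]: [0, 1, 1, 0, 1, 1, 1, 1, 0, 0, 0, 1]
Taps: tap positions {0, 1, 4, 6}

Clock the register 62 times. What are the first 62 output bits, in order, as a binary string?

step | reg (before) | out | fb
   0 | 011011110001 | 0 | 1
   1 | 110111100011 | 1 | 0
   2 | 101111000110 | 1 | 0
   3 | 011110001100 | 0 | 0
   4 | 111100011000 | 1 | 0
   5 | 111000110000 | 1 | 1
   6 | 110001100001 | 1 | 1
   7 | 100011000011 | 1 | 0
   8 | 000110000110 | 0 | 1
   9 | 001100001101 | 0 | 0
  10 | 011000011010 | 0 | 1
  11 | 110000110101 | 1 | 1
  12 | 100001101011 | 1 | 0
  13 | 000011010110 | 0 | 1
  14 | 000110101101 | 0 | 0
  15 | 001101011010 | 0 | 0
  16 | 011010110100 | 0 | 1
  17 | 110101101001 | 1 | 1
  18 | 101011010011 | 1 | 0
  19 | 010110100110 | 0 | 1
  20 | 101101001101 | 1 | 1
  21 | 011010011011 | 0 | 0
  22 | 110100110110 | 1 | 1
  23 | 101001101101 | 1 | 0
  24 | 010011011010 | 0 | 0
  25 | 100110110100 | 1 | 1
  26 | 001101101001 | 0 | 1
  27 | 011011010011 | 0 | 0
  28 | 110110100110 | 1 | 0
  29 | 101101001100 | 1 | 1
  30 | 011010011001 | 0 | 0
  31 | 110100110010 | 1 | 1
  32 | 101001100101 | 1 | 0
  33 | 010011001010 | 0 | 0
  34 | 100110010100 | 1 | 0
  35 | 001100101000 | 0 | 1
  36 | 011001010001 | 0 | 1
  37 | 110010100011 | 1 | 0
  38 | 100101000110 | 1 | 1
  39 | 001010001101 | 0 | 1
  40 | 010100011011 | 0 | 1
  41 | 101000110111 | 1 | 0
  42 | 010001101110 | 0 | 0
  43 | 100011011100 | 1 | 0
  44 | 000110111000 | 0 | 0
  45 | 001101110000 | 0 | 1
  46 | 011011100001 | 0 | 1
  47 | 110111000011 | 1 | 1
  48 | 101110000111 | 1 | 0
  49 | 011100001110 | 0 | 1
  50 | 111000011101 | 1 | 0
  51 | 110000111010 | 1 | 1
  52 | 100001110101 | 1 | 0
  53 | 000011101010 | 0 | 0
  54 | 000111010100 | 0 | 1
  55 | 001110101001 | 0 | 0
  56 | 011101010010 | 0 | 1
  57 | 111010100101 | 1 | 0
  58 | 110101001010 | 1 | 0
  59 | 101010010100 | 1 | 0
  60 | 010100101000 | 0 | 0
  61 | 101001010000 | 1 | 1

01101111000110000110101101001101101001100101000110111000011101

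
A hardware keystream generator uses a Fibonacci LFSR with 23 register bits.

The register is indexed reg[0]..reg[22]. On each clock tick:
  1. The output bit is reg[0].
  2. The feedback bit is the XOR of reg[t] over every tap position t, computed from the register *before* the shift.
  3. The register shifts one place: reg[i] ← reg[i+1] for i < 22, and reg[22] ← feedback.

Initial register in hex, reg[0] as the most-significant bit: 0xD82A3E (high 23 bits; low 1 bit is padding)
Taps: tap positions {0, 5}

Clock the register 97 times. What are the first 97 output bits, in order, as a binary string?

1101100000101010001111111011101011011011100100011100001101010011010100110101001001110010011100100

tick  register→output (feedback)
  0  11011000001010100011111→1 (1)
  1  10110000010101000111111→1 (1)
  2  01100000101010001111111→0 (0)
  3  11000001010100011111110→1 (1)
  4  10000010101000111111101→1 (1)
  5  00000101010001111111011→0 (1)
  6  00001010100011111110111→0 (0)
  7  00010101000111111101110→0 (1)
  8  00101010001111111011101→0 (0)
  9  01010100011111110111010→0 (1)
 10  10101000111111101110101→1 (1)
 11  01010001111111011101011→0 (0)
 12  10100011111110111010110→1 (1)
 13  01000111111101110101101→0 (1)
 14  10001111111011101011011→1 (0)
 15  00011111110111010110110→0 (1)
 16  00111111101110101101101→0 (1)
 17  01111111011101011011011→0 (1)
 18  11111110111010110110111→1 (0)
 19  11111101110101101101110→1 (0)
 20  11111011101011011011100→1 (1)
 21  11110111010110110111001→1 (0)
 22  11101110101101101110010→1 (0)
 23  11011101011011011100100→1 (0)
 24  10111010110110111001000→1 (1)
 25  01110101101101110010001→0 (1)
 26  11101011011011100100011→1 (1)
 27  11010110110111001000111→1 (0)
 28  10101101101110010001110→1 (0)
 29  01011011011100100011100→0 (0)
 30  10110110111001000111000→1 (0)
 31  01101101110010001110000→0 (1)
 32  11011011100100011100001→1 (1)
 33  10110111001000111000011→1 (0)
 34  01101110010001110000110→0 (1)
 35  11011100100011100001101→1 (0)
 36  10111001000111000011010→1 (1)
 37  01110010001110000110101→0 (0)
 38  11100100011100001101010→1 (0)
 39  11001000111000011010100→1 (1)
 40  10010001110000110101001→1 (1)
 41  00100011100001101010011→0 (0)
 42  01000111000011010100110→0 (1)
 43  10001110000110101001101→1 (0)
 44  00011100001101010011010→0 (1)
 45  00111000011010100110101→0 (0)
 46  01110000110101001101010→0 (0)
 47  11100001101010011010100→1 (1)
 48  11000011010100110101001→1 (1)
 49  10000110101001101010011→1 (0)
 50  00001101010011010100110→0 (1)
 51  00011010100110101001101→0 (0)
 52  00110101001101010011010→0 (1)
 53  01101010011010100110101→0 (0)
 54  11010100110101001101010→1 (0)
 55  10101001101010011010100→1 (1)
 56  01010011010100110101001→0 (0)
 57  10100110101001101010010→1 (0)
 58  01001101010011010100100→0 (1)
 59  10011010100110101001001→1 (1)
 60  00110101001101010010011→0 (1)
 61  01101010011010100100111→0 (0)
 62  11010100110101001001110→1 (0)
 63  10101001101010010011100→1 (1)
 64  01010011010100100111001→0 (0)
 65  10100110101001001110010→1 (0)
 66  01001101010010011100100→0 (1)
 67  10011010100100111001001→1 (1)
 68  00110101001001110010011→0 (1)
 69  01101010010011100100111→0 (0)
 70  11010100100111001001110→1 (0)
 71  10101001001110010011100→1 (1)
 72  01010010011100100111001→0 (0)
 73  10100100111001001110010→1 (0)
 74  01001001110010011100100→0 (0)
 75  10010011100100111001000→1 (1)
 76  00100111001001110010001→0 (1)
 77  01001110010011100100011→0 (1)
 78  10011100100111001000111→1 (0)
 79  00111001001110010001110→0 (0)
 80  01110010011100100011100→0 (0)
 81  11100100111001000111000→1 (0)
 82  11001001110010001110000→1 (1)
 83  10010011100100011100001→1 (1)
 84  00100111001000111000011→0 (1)
 85  01001110010001110000111→0 (1)
 86  10011100100011100001111→1 (0)
 87  00111001000111000011110→0 (0)
 88  01110010001110000111100→0 (0)
 89  11100100011100001111000→1 (0)
 90  11001000111000011110000→1 (1)
 91  10010001110000111100001→1 (1)
 92  00100011100001111000011→0 (0)
 93  01000111000011110000110→0 (1)
 94  10001110000111100001101→1 (0)
 95  00011100001111000011010→0 (1)
 96  00111000011110000110101→0 (0)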